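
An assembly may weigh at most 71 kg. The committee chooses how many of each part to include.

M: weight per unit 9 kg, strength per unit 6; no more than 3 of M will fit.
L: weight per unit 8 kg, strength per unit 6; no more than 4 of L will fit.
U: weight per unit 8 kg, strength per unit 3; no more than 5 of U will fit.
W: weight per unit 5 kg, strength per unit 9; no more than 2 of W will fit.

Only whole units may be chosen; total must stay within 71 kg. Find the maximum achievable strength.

60

W has the best ratio (9/5); taking only W gives at most 2×9 = 18 (stopped by the supply cap of 2).
Mixing does better — 3×M, 4×L, and 2×W: weight 69 ≤ 71, strength 3·6 + 4·6 + 2·9 = 60.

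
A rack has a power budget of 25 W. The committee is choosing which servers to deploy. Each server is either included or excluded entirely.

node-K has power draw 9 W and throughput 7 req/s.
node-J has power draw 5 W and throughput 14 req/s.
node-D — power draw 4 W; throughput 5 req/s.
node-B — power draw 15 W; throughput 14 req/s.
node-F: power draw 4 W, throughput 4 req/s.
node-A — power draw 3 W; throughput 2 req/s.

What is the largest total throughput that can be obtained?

node-J + node-B + node-F: power draw 5 + 15 + 4 = 24 ≤ 25, throughput 14 + 14 + 4 = 32.
node-J + node-D + node-B: power draw 5 + 4 + 15 = 24 ≤ 25, throughput 14 + 5 + 14 = 33.
Best is node-J, node-D, and node-B with total throughput 33.

33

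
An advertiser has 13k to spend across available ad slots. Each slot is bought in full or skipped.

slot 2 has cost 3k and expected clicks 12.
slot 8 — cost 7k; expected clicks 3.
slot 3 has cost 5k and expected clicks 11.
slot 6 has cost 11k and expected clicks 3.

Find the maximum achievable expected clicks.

23

Allowing fractional choices, the relaxed optimum would be about 25.1, but ad slots are indivisible.
slot 2 + slot 8: cost 3 + 7 = 10 ≤ 13, expected clicks 12 + 3 = 15.
slot 2 + slot 3: cost 3 + 5 = 8 ≤ 13, expected clicks 12 + 11 = 23.
slot 8 + slot 3: cost 7 + 5 = 12 ≤ 13, expected clicks 3 + 11 = 14.
Best is slot 2 and slot 3 with total expected clicks 23.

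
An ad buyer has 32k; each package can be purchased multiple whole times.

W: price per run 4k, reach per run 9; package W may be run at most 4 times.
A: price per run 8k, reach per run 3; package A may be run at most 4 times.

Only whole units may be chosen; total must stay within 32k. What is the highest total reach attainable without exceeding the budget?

This is a bounded integer knapsack.
4×W and 2×A: price 32 ≤ 32, reach 4·9 + 2·3 = 42.
4×W and 1×A: price 24 ≤ 32, reach 4·9 + 1·3 = 39.
Best is 42.

42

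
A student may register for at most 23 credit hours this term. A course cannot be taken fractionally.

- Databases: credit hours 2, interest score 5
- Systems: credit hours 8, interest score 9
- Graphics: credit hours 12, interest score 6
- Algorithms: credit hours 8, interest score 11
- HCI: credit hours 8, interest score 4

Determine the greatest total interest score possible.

Systems + Algorithms: credit hours 8 + 8 = 16 ≤ 23, interest score 9 + 11 = 20.
Databases + Systems + Algorithms: credit hours 2 + 8 + 8 = 18 ≤ 23, interest score 5 + 9 + 11 = 25.
Databases + Graphics + Algorithms: credit hours 2 + 12 + 8 = 22 ≤ 23, interest score 5 + 6 + 11 = 22.
Best is Databases, Systems, and Algorithms with total interest score 25.

25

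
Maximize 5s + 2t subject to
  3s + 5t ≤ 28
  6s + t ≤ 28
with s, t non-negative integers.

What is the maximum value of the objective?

(s,t)=(4,3): 3·4+5·3=27≤28, 6·4+1·3=27≤28, objective 26.
(s,t)=(4,2): 3·4+5·2=22≤28, 6·4+1·2=26≤28, objective 24.
(s,t)=(3,3): 3·3+5·3=24≤28, 6·3+1·3=21≤28, objective 21.
The best lattice point is (4,3), giving 26.

26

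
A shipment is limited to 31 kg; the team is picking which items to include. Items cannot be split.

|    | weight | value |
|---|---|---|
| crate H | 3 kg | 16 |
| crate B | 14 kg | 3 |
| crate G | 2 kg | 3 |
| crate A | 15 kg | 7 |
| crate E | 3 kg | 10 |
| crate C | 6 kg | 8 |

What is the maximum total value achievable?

44

crate H + crate G + crate A + crate E + crate C: weight 3 + 2 + 15 + 3 + 6 = 29 ≤ 31, value 16 + 3 + 7 + 10 + 8 = 44.
crate H + crate A + crate E + crate C: weight 3 + 15 + 3 + 6 = 27 ≤ 31, value 16 + 7 + 10 + 8 = 41.
crate H + crate B + crate G + crate E + crate C: weight 3 + 14 + 2 + 3 + 6 = 28 ≤ 31, value 16 + 3 + 3 + 10 + 8 = 40.
Best is crate H, crate G, crate A, crate E, and crate C with total value 44.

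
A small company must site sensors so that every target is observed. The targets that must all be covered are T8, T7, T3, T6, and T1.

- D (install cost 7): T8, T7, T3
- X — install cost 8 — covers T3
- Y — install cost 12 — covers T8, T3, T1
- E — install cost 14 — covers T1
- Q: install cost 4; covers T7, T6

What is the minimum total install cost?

Choose Y and Q: together they cover T8, T7, T3, T6, T1 — every target.
Total install cost: 12 + 4 = 16.

16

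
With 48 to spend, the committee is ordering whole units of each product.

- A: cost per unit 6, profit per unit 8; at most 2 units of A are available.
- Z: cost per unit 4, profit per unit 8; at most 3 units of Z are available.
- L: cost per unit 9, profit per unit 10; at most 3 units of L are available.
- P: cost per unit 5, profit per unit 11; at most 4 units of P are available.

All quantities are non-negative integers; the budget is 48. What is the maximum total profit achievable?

1×A, 3×Z, 1×L, and 4×P: cost 47 ≤ 48, profit 1·8 + 3·8 + 1·10 + 4·11 = 86.
2×A, 3×Z, and 4×P: cost 44 ≤ 48, profit 2·8 + 3·8 + 4·11 = 84.
Best is 86.

86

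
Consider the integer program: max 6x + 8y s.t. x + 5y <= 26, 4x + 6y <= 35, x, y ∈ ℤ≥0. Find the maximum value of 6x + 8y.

50

The continuous relaxation peaks at (8.75, 0) with value 52.50; rounding to a feasible lattice point costs some objective.
(x,y)=(7,1): 1·7+5·1=12≤26, 4·7+6·1=34≤35, objective 50.
(x,y)=(8,0): 1·8+5·0=8≤26, 4·8+6·0=32≤35, objective 48.
(x,y)=(6,1): 1·6+5·1=11≤26, 4·6+6·1=30≤35, objective 44.
Maximum is 50 at (x,y)=(7,1).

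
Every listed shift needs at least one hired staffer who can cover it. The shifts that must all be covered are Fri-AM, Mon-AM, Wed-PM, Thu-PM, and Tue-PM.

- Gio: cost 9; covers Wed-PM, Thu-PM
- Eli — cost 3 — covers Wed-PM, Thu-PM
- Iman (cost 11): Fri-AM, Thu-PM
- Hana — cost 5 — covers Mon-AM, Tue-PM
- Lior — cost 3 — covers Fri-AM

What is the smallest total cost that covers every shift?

11

This is a weighted set-cover instance.
Choose Eli, Hana, and Lior: together they cover Fri-AM, Mon-AM, Wed-PM, Thu-PM, Tue-PM — every shift.
Total cost: 3 + 5 + 3 = 11.
No cover costs less than 11.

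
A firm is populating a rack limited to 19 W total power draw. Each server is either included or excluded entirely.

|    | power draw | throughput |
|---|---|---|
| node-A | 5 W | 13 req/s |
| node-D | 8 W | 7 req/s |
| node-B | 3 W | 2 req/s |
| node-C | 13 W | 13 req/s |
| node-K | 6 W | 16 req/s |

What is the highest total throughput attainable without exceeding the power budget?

36

Take node-A, node-D, and node-K: power draw 5 + 8 + 6 = 19 ≤ 19, throughput 13 + 7 + 16 = 36.
No other feasible combination does better.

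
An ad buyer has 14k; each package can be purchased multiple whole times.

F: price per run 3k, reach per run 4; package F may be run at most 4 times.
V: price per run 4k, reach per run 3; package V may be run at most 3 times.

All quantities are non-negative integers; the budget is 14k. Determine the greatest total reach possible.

16

F has the best ratio (4/3); taking only F gives at most 4×4 = 16 (stopped by the price limit).
Optimal: 4×F: price 12 ≤ 14, reach 4·4 = 16.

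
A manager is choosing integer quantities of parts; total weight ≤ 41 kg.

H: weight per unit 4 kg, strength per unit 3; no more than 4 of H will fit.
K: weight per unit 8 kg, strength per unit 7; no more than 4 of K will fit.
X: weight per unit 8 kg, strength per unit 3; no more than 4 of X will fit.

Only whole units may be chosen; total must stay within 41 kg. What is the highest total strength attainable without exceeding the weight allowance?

4×H and 3×K: weight 40 ≤ 41, strength 4·3 + 3·7 = 33.
2×H and 4×K: weight 40 ≤ 41, strength 2·3 + 4·7 = 34.
Best is 34.

34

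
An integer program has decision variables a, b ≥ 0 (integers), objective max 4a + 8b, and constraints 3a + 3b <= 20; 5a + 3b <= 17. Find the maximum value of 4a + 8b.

40

Relaxing integrality, the LP optimum is 45.33 at (a,b) = (0, 5.67), which is not an integer point.
(a,b)=(0,5) is feasible, giving 40.
(a,b)=(1,4) is feasible, giving 36.
(a,b)=(0,4) is feasible, giving 32.
No feasible integer point exceeds 40.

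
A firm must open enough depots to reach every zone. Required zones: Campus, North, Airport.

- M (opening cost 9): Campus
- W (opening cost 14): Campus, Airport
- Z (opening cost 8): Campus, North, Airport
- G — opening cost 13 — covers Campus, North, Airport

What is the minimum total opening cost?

Z alone covers Campus, North, Airport — every zone.
Total opening cost: 8.
No cover costs less than 8.

8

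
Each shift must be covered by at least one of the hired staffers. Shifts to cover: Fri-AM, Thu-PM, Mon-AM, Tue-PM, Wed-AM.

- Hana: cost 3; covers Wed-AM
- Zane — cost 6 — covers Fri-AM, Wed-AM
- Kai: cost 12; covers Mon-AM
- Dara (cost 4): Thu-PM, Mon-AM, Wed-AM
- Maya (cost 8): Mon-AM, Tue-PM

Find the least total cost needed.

18

This is an integer covering problem.
Choose Zane, Dara, and Maya: together they cover Fri-AM, Thu-PM, Mon-AM, Tue-PM, Wed-AM — every shift.
Total cost: 6 + 4 + 8 = 18.
No cover costs less than 18.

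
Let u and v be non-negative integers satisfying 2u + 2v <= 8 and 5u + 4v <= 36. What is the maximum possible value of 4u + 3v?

16

(u,v)=(4,0): 2·4+2·0=8≤8, 5·4+4·0=20≤36, objective 16.
(u,v)=(3,1): 2·3+2·1=8≤8, 5·3+4·1=19≤36, objective 15.
The best lattice point is (4,0), giving 16.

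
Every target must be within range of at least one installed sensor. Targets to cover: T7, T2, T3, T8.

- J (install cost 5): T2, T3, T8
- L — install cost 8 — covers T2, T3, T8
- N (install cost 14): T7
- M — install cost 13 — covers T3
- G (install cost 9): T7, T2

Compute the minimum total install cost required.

Choose J and G: together they cover T7, T2, T3, T8 — every target.
Total install cost: 5 + 9 = 14.
No cover costs less than 14.

14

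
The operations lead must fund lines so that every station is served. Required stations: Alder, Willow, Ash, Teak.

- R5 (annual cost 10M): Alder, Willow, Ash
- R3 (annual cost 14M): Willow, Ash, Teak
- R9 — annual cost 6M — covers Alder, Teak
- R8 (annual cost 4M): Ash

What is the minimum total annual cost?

This is a weighted set-cover instance.
The greedy cost-per-new-station heuristic would pick R9, R8, and R5 for 20, but a cheaper cover exists.
Choose R5 and R9: together they cover Alder, Willow, Ash, Teak — every station.
Total annual cost: 10 + 6 = 16.
No cover costs less than 16.

16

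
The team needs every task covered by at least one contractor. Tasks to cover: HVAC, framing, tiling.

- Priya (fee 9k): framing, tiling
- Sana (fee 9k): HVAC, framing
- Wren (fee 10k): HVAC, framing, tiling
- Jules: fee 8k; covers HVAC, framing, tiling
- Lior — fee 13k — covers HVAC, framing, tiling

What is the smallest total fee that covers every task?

8

Jules alone covers HVAC, framing, tiling — every task.
Total fee: 8.
No cover costs less than 8.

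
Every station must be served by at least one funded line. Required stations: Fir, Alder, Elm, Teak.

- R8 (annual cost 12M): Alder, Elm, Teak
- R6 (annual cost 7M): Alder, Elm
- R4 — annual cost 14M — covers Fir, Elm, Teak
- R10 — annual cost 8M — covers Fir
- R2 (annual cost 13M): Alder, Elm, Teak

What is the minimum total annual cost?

Choose R8 and R10: together they cover Fir, Alder, Elm, Teak — every station.
Total annual cost: 12 + 8 = 20.

20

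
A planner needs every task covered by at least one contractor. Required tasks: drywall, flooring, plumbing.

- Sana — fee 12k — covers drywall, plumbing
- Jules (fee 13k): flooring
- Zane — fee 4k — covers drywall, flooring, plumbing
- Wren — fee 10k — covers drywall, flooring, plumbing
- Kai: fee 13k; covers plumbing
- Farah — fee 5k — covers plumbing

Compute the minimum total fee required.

Zane alone covers drywall, flooring, plumbing — every task.
Total fee: 4.
No cover costs less than 4.

4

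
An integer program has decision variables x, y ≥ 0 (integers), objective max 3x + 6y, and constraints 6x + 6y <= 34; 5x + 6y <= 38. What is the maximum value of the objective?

Relaxing integrality, the LP optimum is 34.00 at (x,y) = (0, 5.67), which is not an integer point.
(x,y)=(0,5): 6·0+6·5=30≤34, 5·0+6·5=30≤38, objective 30.
(x,y)=(1,4): 6·1+6·4=30≤34, 5·1+6·4=29≤38, objective 27.
(x,y)=(0,4): 6·0+6·4=24≤34, 5·0+6·4=24≤38, objective 24.
The best lattice point is (0,5), giving 30.

30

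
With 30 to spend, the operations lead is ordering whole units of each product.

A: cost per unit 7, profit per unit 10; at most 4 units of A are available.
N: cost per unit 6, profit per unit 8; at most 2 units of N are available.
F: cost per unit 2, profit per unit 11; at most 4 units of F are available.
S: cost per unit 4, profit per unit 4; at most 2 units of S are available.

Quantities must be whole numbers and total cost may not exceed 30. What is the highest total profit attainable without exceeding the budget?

74

Take 3×A and 4×F: cost 29 ≤ 30, profit 3·10 + 4·11 = 74.
F has the best ratio (11/2) and is taken to its limit of 4; remaining capacity is filled optimally with the others.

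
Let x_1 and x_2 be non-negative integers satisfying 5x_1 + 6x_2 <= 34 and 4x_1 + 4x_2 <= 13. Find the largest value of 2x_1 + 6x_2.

(x_1,x_2)=(0,3): 5·0+6·3=18≤34, 4·0+4·3=12≤13, objective 18.
(x_1,x_2)=(1,2): 5·1+6·2=17≤34, 4·1+4·2=12≤13, objective 14.
(x_1,x_2)=(0,2): 5·0+6·2=12≤34, 4·0+4·2=8≤13, objective 12.
No feasible integer point exceeds 18.

18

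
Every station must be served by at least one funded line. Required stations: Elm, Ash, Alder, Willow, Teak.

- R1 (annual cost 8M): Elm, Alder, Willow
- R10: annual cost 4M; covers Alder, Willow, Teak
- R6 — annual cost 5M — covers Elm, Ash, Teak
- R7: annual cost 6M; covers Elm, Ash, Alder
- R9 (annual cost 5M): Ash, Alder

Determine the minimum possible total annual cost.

9

This is a weighted set-cover instance.
Choose R10 and R6: together they cover Elm, Ash, Alder, Willow, Teak — every station.
Total annual cost: 4 + 5 = 9.
No cover costs less than 9.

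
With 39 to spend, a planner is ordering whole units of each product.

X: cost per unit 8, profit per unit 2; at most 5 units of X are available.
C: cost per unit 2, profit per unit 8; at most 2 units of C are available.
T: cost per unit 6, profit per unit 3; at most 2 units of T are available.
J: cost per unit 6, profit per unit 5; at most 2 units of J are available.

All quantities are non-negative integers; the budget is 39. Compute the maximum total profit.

34

Take 1×X, 2×C, 2×T, and 2×J: cost 36 ≤ 39, profit 1·2 + 2·8 + 2·3 + 2·5 = 34.
C has the best ratio (8/2) and is taken to its limit of 2; remaining capacity is filled optimally with the others.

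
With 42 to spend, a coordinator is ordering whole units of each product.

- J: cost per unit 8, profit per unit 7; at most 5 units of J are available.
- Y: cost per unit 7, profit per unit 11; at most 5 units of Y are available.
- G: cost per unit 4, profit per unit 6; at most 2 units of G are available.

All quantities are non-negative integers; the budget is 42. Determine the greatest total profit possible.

61

This is a bounded integer knapsack.
Y has the best ratio (11/7); taking only Y gives at most 5×11 = 55 (stopped by the supply cap of 5).
Mixing does better — 5×Y and 1×G: cost 39 ≤ 42, profit 5·11 + 1·6 = 61.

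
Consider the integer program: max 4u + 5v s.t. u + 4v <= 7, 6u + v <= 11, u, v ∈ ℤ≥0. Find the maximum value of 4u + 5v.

Relaxing integrality, the LP optimum is 13.17 at (u,v) = (1.61, 1.35), which is not an integer point.
(u,v)=(1,1): 1·1+4·1=5≤7, 6·1+1·1=7≤11, objective 9.
(u,v)=(0,1): 1·0+4·1=4≤7, 6·0+1·1=1≤11, objective 5.
(u,v)=(1,0): 1·1+4·0=1≤7, 6·1+1·0=6≤11, objective 4.
The best lattice point is (1,1), giving 9.

9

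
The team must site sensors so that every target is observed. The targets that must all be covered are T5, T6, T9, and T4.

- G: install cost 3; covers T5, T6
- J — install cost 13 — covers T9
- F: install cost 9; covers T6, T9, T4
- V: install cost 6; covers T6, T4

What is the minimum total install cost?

Choose G and F: together they cover T5, T6, T9, T4 — every target.
Total install cost: 3 + 9 = 12.
No cover costs less than 12.

12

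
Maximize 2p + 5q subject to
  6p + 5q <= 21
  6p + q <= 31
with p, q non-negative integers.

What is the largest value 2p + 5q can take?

20

Relaxing integrality, the LP optimum is 21.00 at (p,q) = (0, 4.2), which is not an integer point.
(p,q)=(0,4): 6·0+5·4=20≤21, 6·0+1·4=4≤31, objective 20.
(p,q)=(1,3): 6·1+5·3=21≤21, 6·1+1·3=9≤31, objective 17.
(p,q)=(0,3): 6·0+5·3=15≤21, 6·0+1·3=3≤31, objective 15.
The best lattice point is (0,4), giving 20.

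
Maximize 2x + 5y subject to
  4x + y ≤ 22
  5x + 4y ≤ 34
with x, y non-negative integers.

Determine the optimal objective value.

40

The continuous relaxation peaks at (0, 8.5) with value 42.50; rounding to a feasible lattice point costs some objective.
(x,y)=(0,8): 4·0+1·8=8≤22, 5·0+4·8=32≤34, objective 40.
(x,y)=(1,7): 4·1+1·7=11≤22, 5·1+4·7=33≤34, objective 37.
(x,y)=(0,7): 4·0+1·7=7≤22, 5·0+4·7=28≤34, objective 35.
Maximum is 40 at (x,y)=(0,8).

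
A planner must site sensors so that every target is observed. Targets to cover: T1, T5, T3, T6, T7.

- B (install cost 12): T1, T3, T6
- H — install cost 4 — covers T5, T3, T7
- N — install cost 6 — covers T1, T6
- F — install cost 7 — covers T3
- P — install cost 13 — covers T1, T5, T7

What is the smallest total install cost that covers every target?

10

Choose H and N: together they cover T1, T5, T3, T6, T7 — every target.
Total install cost: 4 + 6 = 10.
No cover costs less than 10.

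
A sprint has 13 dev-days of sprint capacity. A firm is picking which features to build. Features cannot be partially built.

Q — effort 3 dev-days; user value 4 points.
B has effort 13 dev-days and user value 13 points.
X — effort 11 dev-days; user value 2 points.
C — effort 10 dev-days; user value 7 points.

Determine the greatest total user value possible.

13

Allowing fractional choices, the relaxed optimum would be about 14.0, but features are indivisible.
Q + C: effort 3 + 10 = 13 ≤ 13, user value 4 + 7 = 11.
B: effort 13 ≤ 13, user value 13.
C: effort 10 ≤ 13, user value 7.
Best is B with total user value 13.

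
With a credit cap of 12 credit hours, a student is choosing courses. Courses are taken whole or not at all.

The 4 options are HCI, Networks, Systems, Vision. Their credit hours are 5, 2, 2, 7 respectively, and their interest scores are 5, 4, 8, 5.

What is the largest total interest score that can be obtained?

Networks + Systems + Vision: credit hours 2 + 2 + 7 = 11 ≤ 12, interest score 4 + 8 + 5 = 17.
HCI + Networks + Systems: credit hours 5 + 2 + 2 = 9 ≤ 12, interest score 5 + 4 + 8 = 17.
The maximum interest score is 17; one optimal choice is HCI, Networks, and Systems.

17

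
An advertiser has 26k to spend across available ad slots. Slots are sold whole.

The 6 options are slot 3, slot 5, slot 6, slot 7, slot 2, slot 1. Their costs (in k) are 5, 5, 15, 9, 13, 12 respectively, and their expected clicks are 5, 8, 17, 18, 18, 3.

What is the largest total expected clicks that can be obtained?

This is an integer program with binary decision variables.
Allowing fractional choices, the relaxed optimum would be about 42.6, but ad slots are indivisible.
slot 6 + slot 7: cost 15 + 9 = 24 ≤ 26, expected clicks 17 + 18 = 35.
slot 7 + slot 2: cost 9 + 13 = 22 ≤ 26, expected clicks 18 + 18 = 36.
slot 3 + slot 5 + slot 7: cost 5 + 5 + 9 = 19 ≤ 26, expected clicks 5 + 8 + 18 = 31.
Best is slot 7 and slot 2 with total expected clicks 36.

36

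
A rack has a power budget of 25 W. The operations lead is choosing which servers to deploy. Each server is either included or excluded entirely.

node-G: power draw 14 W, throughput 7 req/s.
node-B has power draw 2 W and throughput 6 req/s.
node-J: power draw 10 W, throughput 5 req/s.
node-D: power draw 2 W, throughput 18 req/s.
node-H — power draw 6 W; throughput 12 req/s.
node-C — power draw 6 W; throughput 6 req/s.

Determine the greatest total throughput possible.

43

Allowing fractional choices, the relaxed optimum would be about 46.5, but servers are indivisible.
node-B + node-J + node-D + node-H: power draw 2 + 10 + 2 + 6 = 20 ≤ 25, throughput 6 + 5 + 18 + 12 = 41.
node-B + node-D + node-H + node-C: power draw 2 + 2 + 6 + 6 = 16 ≤ 25, throughput 6 + 18 + 12 + 6 = 42.
node-G + node-B + node-D + node-H: power draw 14 + 2 + 2 + 6 = 24 ≤ 25, throughput 7 + 6 + 18 + 12 = 43.
Best is node-G, node-B, node-D, and node-H with total throughput 43.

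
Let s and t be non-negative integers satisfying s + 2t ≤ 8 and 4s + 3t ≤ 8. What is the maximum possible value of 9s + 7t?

18

The continuous relaxation peaks at (0, 2.67) with value 18.67; rounding to a feasible lattice point costs some objective.
(s,t)=(2,0): 1·2+2·0=2≤8, 4·2+3·0=8≤8, objective 18.
(s,t)=(1,1): 1·1+2·1=3≤8, 4·1+3·1=7≤8, objective 16.
(s,t)=(0,2): 1·0+2·2=4≤8, 4·0+3·2=6≤8, objective 14.
Maximum is 18 at (s,t)=(2,0).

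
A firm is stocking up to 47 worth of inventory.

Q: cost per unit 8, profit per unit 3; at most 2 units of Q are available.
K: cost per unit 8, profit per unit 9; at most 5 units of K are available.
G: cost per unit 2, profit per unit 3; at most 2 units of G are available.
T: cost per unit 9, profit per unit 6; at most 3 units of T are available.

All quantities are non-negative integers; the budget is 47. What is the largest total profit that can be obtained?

51

4×K, 2×G, and 1×T: cost 45 ≤ 47, profit 4·9 + 2·3 + 1·6 = 48.
5×K and 2×G: cost 44 ≤ 47, profit 5·9 + 2·3 = 51.
Best is 51.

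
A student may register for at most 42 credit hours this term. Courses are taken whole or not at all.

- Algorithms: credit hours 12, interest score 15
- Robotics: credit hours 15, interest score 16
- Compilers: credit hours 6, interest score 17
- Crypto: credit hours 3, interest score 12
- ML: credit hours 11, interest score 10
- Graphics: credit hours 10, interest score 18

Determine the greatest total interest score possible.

Allowing fractional choices, the relaxed optimum would be about 73.7, but courses are indivisible.
Robotics + Compilers + Crypto + Graphics: credit hours 15 + 6 + 3 + 10 = 34 ≤ 42, interest score 16 + 17 + 12 + 18 = 63.
Algorithms + Compilers + Crypto + Graphics: credit hours 12 + 6 + 3 + 10 = 31 ≤ 42, interest score 15 + 17 + 12 + 18 = 62.
Algorithms + Compilers + Crypto + ML + Graphics: credit hours 12 + 6 + 3 + 11 + 10 = 42 ≤ 42, interest score 15 + 17 + 12 + 10 + 18 = 72.
Best is Algorithms, Compilers, Crypto, ML, and Graphics with total interest score 72.

72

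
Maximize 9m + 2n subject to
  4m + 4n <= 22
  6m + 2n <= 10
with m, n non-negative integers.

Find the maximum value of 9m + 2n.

13

(m,n)=(1,2) is feasible, giving 13.
(m,n)=(1,1) is feasible, giving 11.
(m,n)=(1,0) is feasible, giving 9.
Maximum is 13 at (m,n)=(1,2).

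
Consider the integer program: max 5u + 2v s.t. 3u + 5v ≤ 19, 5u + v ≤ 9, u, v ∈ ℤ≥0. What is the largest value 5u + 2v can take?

11

(u,v)=(1,3): 3·1+5·3=18≤19, 5·1+1·3=8≤9, objective 11.
(u,v)=(1,2): 3·1+5·2=13≤19, 5·1+1·2=7≤9, objective 9.
(u,v)=(0,3): 3·0+5·3=15≤19, 5·0+1·3=3≤9, objective 6.
(u,v)=(0,2): 3·0+5·2=10≤19, 5·0+1·2=2≤9, objective 4.
No feasible integer point exceeds 11.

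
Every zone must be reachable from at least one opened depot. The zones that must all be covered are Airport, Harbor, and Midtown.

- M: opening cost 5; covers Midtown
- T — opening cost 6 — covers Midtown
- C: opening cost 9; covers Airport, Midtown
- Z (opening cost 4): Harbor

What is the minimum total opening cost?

This is an integer covering problem.
Choose C and Z: together they cover Airport, Harbor, Midtown — every zone.
Total opening cost: 9 + 4 = 13.
No cover costs less than 13.

13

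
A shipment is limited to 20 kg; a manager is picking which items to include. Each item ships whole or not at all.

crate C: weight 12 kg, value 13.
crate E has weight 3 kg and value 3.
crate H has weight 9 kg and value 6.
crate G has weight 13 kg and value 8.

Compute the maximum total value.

16

Allowing fractional choices, the relaxed optimum would be about 19.3, but items are indivisible.
crate E + crate G: weight 3 + 13 = 16 ≤ 20, value 3 + 8 = 11.
crate C: weight 12 ≤ 20, value 13.
crate C + crate E: weight 12 + 3 = 15 ≤ 20, value 13 + 3 = 16.
Best is crate C and crate E with total value 16.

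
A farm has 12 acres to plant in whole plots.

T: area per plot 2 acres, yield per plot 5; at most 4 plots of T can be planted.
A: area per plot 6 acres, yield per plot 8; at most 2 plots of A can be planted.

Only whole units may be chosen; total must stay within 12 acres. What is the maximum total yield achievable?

T has the best ratio (5/2); taking only T gives at most 4×5 = 20 (stopped by the supply cap of 4).
Mixing does better — 3×T and 1×A: area 12 ≤ 12, yield 3·5 + 1·8 = 23.

23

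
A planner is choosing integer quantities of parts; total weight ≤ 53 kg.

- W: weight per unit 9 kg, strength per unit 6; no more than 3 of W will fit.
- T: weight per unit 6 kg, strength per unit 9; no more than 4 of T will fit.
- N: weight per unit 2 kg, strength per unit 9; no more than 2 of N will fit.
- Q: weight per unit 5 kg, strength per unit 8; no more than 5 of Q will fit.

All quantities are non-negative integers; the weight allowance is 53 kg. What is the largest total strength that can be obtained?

94

4×T, 2×N, and 4×Q: weight 48 ≤ 53, strength 4·9 + 2·9 + 4·8 = 86.
4×T, 2×N, and 5×Q: weight 53 ≤ 53, strength 4·9 + 2·9 + 5·8 = 94.
Best is 94.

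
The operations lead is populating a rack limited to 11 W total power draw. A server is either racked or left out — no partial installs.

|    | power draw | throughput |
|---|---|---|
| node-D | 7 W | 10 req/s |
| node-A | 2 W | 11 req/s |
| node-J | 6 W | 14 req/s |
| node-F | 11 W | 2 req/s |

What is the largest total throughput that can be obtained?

Allowing fractional choices, the relaxed optimum would be about 29.3, but servers are indivisible.
node-A + node-J: power draw 2 + 6 = 8 ≤ 11, throughput 11 + 14 = 25.
node-D + node-A: power draw 7 + 2 = 9 ≤ 11, throughput 10 + 11 = 21.
Best is node-A and node-J with total throughput 25.

25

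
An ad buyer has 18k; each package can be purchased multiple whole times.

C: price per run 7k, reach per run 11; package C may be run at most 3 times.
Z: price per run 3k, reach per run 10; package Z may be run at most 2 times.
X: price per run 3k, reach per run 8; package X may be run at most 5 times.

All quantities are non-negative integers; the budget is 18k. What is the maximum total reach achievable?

This is a bounded integer knapsack.
1×Z and 5×X: price 18 ≤ 18, reach 1·10 + 5·8 = 50.
2×Z and 4×X: price 18 ≤ 18, reach 2·10 + 4·8 = 52.
Best is 52.

52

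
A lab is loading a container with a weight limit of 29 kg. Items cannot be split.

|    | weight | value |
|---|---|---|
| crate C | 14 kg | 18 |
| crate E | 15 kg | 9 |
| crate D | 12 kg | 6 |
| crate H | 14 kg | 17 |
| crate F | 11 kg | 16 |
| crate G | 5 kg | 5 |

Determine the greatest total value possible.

crate C + crate F: weight 14 + 11 = 25 ≤ 29, value 18 + 16 = 34.
crate C + crate H: weight 14 + 14 = 28 ≤ 29, value 18 + 17 = 35.
Best is crate C and crate H with total value 35.

35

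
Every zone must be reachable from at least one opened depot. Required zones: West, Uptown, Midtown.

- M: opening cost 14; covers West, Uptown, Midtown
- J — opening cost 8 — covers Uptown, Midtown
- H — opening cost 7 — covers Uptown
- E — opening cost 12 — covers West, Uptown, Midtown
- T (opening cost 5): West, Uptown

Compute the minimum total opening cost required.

12

This is an integer covering problem.
The greedy cost-per-new-zone heuristic would pick T and J for 13, but a cheaper cover exists.
E alone covers West, Uptown, Midtown — every zone.
Total opening cost: 12.
No cover costs less than 12.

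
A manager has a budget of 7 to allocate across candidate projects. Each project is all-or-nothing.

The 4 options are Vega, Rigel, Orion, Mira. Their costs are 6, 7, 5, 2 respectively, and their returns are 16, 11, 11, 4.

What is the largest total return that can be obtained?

Allowing fractional choices, the relaxed optimum would be about 18.2, but projects are indivisible.
Orion + Mira: cost 5 + 2 = 7 ≤ 7, return 11 + 4 = 15.
Vega: cost 6 ≤ 7, return 16.
Orion: cost 5 ≤ 7, return 11.
Best is Vega with total return 16.

16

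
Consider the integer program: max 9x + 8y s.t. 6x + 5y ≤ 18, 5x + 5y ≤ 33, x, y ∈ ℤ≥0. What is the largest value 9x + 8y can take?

(x,y)=(3,0): 6·3+5·0=18≤18, 5·3+5·0=15≤33, objective 27.
(x,y)=(2,1): 6·2+5·1=17≤18, 5·2+5·1=15≤33, objective 26.
(x,y)=(1,2): 6·1+5·2=16≤18, 5·1+5·2=15≤33, objective 25.
(x,y)=(0,3): 6·0+5·3=15≤18, 5·0+5·3=15≤33, objective 24.
Maximum is 27 at (x,y)=(3,0).

27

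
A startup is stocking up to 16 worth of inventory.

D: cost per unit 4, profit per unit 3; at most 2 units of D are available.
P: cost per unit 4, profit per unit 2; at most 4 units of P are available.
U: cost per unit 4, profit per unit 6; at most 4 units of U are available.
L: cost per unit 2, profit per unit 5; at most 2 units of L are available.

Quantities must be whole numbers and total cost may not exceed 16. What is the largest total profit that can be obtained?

28

1×D, 2×U, and 2×L: cost 16 ≤ 16, profit 1·3 + 2·6 + 2·5 = 25.
3×U and 2×L: cost 16 ≤ 16, profit 3·6 + 2·5 = 28.
Best is 28.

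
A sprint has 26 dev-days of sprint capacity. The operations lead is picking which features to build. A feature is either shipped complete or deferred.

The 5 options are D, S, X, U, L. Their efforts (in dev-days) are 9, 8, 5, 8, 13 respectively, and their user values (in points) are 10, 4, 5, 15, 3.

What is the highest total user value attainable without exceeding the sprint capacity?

30

This is an integer program with binary decision variables.
Allowing fractional choices, the relaxed optimum would be about 32.0, but features are indivisible.
D + S + U: effort 9 + 8 + 8 = 25 ≤ 26, user value 10 + 4 + 15 = 29.
D + U: effort 9 + 8 = 17 ≤ 26, user value 10 + 15 = 25.
D + X + U: effort 9 + 5 + 8 = 22 ≤ 26, user value 10 + 5 + 15 = 30.
Best is D, X, and U with total user value 30.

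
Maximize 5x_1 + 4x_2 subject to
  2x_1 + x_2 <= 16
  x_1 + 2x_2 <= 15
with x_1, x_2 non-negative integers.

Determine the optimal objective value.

46

The continuous relaxation peaks at (5.67, 4.67) with value 47.00; rounding to a feasible lattice point costs some objective.
(x_1,x_2)=(6,4): 2·6+1·4=16≤16, 1·6+2·4=14≤15, objective 46.
(x_1,x_2)=(5,5): 2·5+1·5=15≤16, 1·5+2·5=15≤15, objective 45.
(x_1,x_2)=(6,3): 2·6+1·3=15≤16, 1·6+2·3=12≤15, objective 42.
No feasible integer point exceeds 46.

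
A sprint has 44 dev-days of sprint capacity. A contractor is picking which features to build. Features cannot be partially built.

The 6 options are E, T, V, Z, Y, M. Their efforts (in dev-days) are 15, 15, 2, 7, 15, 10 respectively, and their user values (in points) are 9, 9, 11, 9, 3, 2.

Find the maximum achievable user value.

38

T + V + Z + Y: effort 15 + 2 + 7 + 15 = 39 ≤ 44, user value 9 + 11 + 9 + 3 = 32.
E + T + V + Z: effort 15 + 15 + 2 + 7 = 39 ≤ 44, user value 9 + 9 + 11 + 9 = 38.
E + V + Z + Y: effort 15 + 2 + 7 + 15 = 39 ≤ 44, user value 9 + 11 + 9 + 3 = 32.
Best is E, T, V, and Z with total user value 38.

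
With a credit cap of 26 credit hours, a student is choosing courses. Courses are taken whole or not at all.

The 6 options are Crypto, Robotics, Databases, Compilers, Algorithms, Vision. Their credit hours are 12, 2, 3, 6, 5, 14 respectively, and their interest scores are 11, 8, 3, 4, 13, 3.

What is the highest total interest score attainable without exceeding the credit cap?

Treat it as a binary knapsack problem.
Allowing fractional choices, the relaxed optimum would be about 37.7, but courses are indivisible.
Crypto + Robotics + Compilers + Algorithms: credit hours 12 + 2 + 6 + 5 = 25 ≤ 26, interest score 11 + 8 + 4 + 13 = 36.
Crypto + Robotics + Databases + Algorithms: credit hours 12 + 2 + 3 + 5 = 22 ≤ 26, interest score 11 + 8 + 3 + 13 = 35.
Best is Crypto, Robotics, Compilers, and Algorithms with total interest score 36.

36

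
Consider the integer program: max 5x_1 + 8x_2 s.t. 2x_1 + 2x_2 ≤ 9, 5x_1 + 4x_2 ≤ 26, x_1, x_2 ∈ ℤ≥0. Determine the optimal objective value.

32

Relaxing integrality, the LP optimum is 36.00 at (x_1,x_2) = (0, 4.5), which is not an integer point.
(x_1,x_2)=(0,4): 2·0+2·4=8≤9, 5·0+4·4=16≤26, objective 32.
(x_1,x_2)=(1,3): 2·1+2·3=8≤9, 5·1+4·3=17≤26, objective 29.
(x_1,x_2)=(0,3): 2·0+2·3=6≤9, 5·0+4·3=12≤26, objective 24.
The best lattice point is (0,4), giving 32.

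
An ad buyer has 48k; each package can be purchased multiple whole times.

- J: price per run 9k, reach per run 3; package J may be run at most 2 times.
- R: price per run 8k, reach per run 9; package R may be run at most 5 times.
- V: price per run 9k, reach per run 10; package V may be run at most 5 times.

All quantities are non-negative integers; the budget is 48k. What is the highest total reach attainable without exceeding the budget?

50

This is a bounded integer knapsack.
R has the best ratio (9/8); taking only R gives at most 5×9 = 45 (stopped by the supply cap of 5).
Mixing does better — 5×V: price 45 ≤ 48, reach 5·10 = 50.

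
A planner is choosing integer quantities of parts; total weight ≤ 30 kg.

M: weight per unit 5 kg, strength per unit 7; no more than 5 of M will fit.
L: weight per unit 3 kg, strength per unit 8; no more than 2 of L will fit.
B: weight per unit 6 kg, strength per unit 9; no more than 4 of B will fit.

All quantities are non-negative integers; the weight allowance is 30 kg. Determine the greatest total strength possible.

52

2×L and 4×B: weight 30 ≤ 30, strength 2·8 + 4·9 = 52.
1×M, 2×L, and 3×B: weight 29 ≤ 30, strength 1·7 + 2·8 + 3·9 = 50.
Best is 52.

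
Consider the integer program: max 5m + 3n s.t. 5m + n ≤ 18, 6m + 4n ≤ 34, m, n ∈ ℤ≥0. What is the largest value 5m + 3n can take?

26

Relaxing integrality, the LP optimum is 26.86 at (m,n) = (2.71, 4.43), which is not an integer point.
(m,n)=(1,7): 5·1+1·7=12≤18, 6·1+4·7=34≤34, objective 26.
(m,n)=(2,5): 5·2+1·5=15≤18, 6·2+4·5=32≤34, objective 25.
(m,n)=(3,3): 5·3+1·3=18≤18, 6·3+4·3=30≤34, objective 24.
No feasible integer point exceeds 26.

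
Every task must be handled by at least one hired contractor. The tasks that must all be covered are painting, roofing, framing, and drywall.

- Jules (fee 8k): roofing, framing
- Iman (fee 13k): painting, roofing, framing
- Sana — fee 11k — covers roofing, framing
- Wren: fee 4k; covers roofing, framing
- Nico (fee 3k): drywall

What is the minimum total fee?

16

This is an integer covering problem.
The greedy cost-per-new-task heuristic would pick Wren, Nico, and Iman for 20, but a cheaper cover exists.
Choose Iman and Nico: together they cover painting, roofing, framing, drywall — every task.
Total fee: 13 + 3 = 16.
No cover costs less than 16.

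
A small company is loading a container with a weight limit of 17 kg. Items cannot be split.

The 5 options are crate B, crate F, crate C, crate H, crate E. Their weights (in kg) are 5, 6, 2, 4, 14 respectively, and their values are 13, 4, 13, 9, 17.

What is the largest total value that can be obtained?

39

crate B + crate C + crate H: weight 5 + 2 + 4 = 11 ≤ 17, value 13 + 13 + 9 = 35.
crate B + crate F + crate C + crate H: weight 5 + 6 + 2 + 4 = 17 ≤ 17, value 13 + 4 + 13 + 9 = 39.
crate B + crate F + crate C: weight 5 + 6 + 2 = 13 ≤ 17, value 13 + 4 + 13 = 30.
Best is crate B, crate F, crate C, and crate H with total value 39.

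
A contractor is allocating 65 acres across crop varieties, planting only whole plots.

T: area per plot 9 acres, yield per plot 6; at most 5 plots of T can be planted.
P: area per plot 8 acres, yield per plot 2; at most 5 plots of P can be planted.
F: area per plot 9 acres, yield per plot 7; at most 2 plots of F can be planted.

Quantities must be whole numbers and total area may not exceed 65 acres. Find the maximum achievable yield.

Take 5×T and 2×F: area 63 ≤ 65, yield 5·6 + 2·7 = 44.
F has the best ratio (7/9) and is taken to its limit of 2; remaining capacity is filled optimally with the others.

44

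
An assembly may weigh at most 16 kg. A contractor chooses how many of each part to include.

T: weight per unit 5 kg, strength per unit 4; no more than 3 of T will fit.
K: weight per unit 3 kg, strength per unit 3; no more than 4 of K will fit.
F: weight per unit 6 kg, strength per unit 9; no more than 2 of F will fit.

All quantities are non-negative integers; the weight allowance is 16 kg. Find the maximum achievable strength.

F has the best ratio (9/6); taking only F gives at most 2×9 = 18 (stopped by the weight limit).
Mixing does better — 1×K and 2×F: weight 15 ≤ 16, strength 1·3 + 2·9 = 21.

21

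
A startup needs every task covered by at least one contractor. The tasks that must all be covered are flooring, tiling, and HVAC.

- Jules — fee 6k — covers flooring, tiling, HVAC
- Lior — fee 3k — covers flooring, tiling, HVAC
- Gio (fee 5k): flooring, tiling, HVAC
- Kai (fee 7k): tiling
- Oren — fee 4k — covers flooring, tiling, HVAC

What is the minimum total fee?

3

Lior alone covers flooring, tiling, HVAC — every task.
Total fee: 3.
No cover costs less than 3.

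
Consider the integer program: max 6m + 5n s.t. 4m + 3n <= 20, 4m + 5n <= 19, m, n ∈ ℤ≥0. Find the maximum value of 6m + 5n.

The continuous relaxation peaks at (4.75, 0) with value 28.50; rounding to a feasible lattice point costs some objective.
(m,n)=(4,0): 4·4+3·0=16≤20, 4·4+5·0=16≤19, objective 24.
(m,n)=(3,1): 4·3+3·1=15≤20, 4·3+5·1=17≤19, objective 23.
(m,n)=(3,0): 4·3+3·0=12≤20, 4·3+5·0=12≤19, objective 18.
The best lattice point is (4,0), giving 24.

24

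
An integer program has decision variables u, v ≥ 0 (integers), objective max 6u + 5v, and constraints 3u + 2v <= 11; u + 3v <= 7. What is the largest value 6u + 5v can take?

23

(u,v)=(3,1): 3·3+2·1=11≤11, 1·3+3·1=6≤7, objective 23.
(u,v)=(3,0): 3·3+2·0=9≤11, 1·3+3·0=3≤7, objective 18.
No feasible integer point exceeds 23.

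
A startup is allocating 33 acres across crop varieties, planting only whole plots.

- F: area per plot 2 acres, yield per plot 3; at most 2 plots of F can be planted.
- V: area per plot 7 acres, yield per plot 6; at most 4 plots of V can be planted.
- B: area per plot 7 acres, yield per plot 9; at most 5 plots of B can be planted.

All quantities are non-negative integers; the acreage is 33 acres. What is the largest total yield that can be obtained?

1×F and 4×B: area 30 ≤ 33, yield 1·3 + 4·9 = 39.
2×F and 4×B: area 32 ≤ 33, yield 2·3 + 4·9 = 42.
Best is 42.

42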